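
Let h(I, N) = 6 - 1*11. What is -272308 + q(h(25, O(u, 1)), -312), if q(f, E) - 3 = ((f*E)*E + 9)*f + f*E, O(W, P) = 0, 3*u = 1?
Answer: 2162810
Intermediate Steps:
u = 1/3 (u = (1/3)*1 = 1/3 ≈ 0.33333)
h(I, N) = -5 (h(I, N) = 6 - 11 = -5)
q(f, E) = 3 + E*f + f*(9 + f*E**2) (q(f, E) = 3 + (((f*E)*E + 9)*f + f*E) = 3 + (((E*f)*E + 9)*f + E*f) = 3 + ((f*E**2 + 9)*f + E*f) = 3 + ((9 + f*E**2)*f + E*f) = 3 + (f*(9 + f*E**2) + E*f) = 3 + (E*f + f*(9 + f*E**2)) = 3 + E*f + f*(9 + f*E**2))
-272308 + q(h(25, O(u, 1)), -312) = -272308 + (3 + 9*(-5) - 312*(-5) + (-312)**2*(-5)**2) = -272308 + (3 - 45 + 1560 + 97344*25) = -272308 + (3 - 45 + 1560 + 2433600) = -272308 + 2435118 = 2162810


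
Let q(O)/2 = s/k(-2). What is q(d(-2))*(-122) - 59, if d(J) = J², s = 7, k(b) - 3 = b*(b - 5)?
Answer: -2711/17 ≈ -159.47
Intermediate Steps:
k(b) = 3 + b*(-5 + b) (k(b) = 3 + b*(b - 5) = 3 + b*(-5 + b))
q(O) = 14/17 (q(O) = 2*(7/(3 + (-2)² - 5*(-2))) = 2*(7/(3 + 4 + 10)) = 2*(7/17) = 14/17)
q(d(-2))*(-122) - 59 = (14/17)*(-122) - 59 = -1708/17 - 59 = -2711/17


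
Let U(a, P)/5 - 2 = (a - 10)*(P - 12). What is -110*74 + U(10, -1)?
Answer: -8130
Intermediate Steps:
U(a, P) = 10 + 5*(-12 + P)*(-10 + a) (U(a, P) = 10 + 5*((a - 10)*(P - 12)) = 10 + 5*((-10 + a)*(-12 + P)) = 10 + 5*((-12 + P)*(-10 + a)) = 10 + 5*(-12 + P)*(-10 + a))
-110*74 + U(10, -1) = -110*74 + (610 - 60*10 - 50*(-1) + 5*(-1)*10) = -8140 + (610 - 600 + 50 - 50) = -8140 + 10 = -8130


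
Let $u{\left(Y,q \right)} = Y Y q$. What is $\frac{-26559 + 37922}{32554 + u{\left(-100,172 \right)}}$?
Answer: $\frac{11363}{1752554} \approx 0.0064837$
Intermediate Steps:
$u{\left(Y,q \right)} = q Y^{2}$ ($u{\left(Y,q \right)} = Y^{2} q = q Y^{2}$)
$\frac{-26559 + 37922}{32554 + u{\left(-100,172 \right)}} = \frac{-26559 + 37922}{32554 + 172 \left(-100\right)^{2}} = \frac{11363}{32554 + 172 \cdot 10000} = \frac{11363}{32554 + 1720000} = \frac{11363}{1752554}$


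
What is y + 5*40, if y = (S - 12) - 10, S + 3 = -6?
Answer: 169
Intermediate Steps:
S = -9 (S = -3 - 6 = -9)
y = -31 (y = (-9 - 12) - 10 = -21 - 10 = -31)
y + 5*40 = -31 + 5*40 = -31 + 200 = 169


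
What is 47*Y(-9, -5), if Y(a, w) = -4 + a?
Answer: -611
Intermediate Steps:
47*Y(-9, -5) = 47*(-4 - 9) = 47*(-13) = -611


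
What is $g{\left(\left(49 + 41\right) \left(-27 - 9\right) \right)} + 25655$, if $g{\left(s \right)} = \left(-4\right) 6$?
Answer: $25631$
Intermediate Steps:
$g{\left(s \right)} = -24$
$g{\left(\left(49 + 41\right) \left(-27 - 9\right) \right)} + 25655 = -24 + 25655 = 25631$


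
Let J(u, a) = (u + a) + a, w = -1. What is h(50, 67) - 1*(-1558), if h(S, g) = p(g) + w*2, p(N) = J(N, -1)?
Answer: 1621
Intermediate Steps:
J(u, a) = u + 2*a (J(u, a) = (a + u) + a = u + 2*a)
p(N) = -2 + N (p(N) = N + 2*(-1) = N - 2 = -2 + N)
h(S, g) = -4 + g (h(S, g) = (-2 + g) - 1*2 = (-2 + g) - 2 = -4 + g)
h(50, 67) - 1*(-1558) = (-4 + 67) - 1*(-1558) = 63 + 1558 = 1621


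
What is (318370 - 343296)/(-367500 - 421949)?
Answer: 24926/789449 ≈ 0.031574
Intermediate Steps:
(318370 - 343296)/(-367500 - 421949) = -24926/(-789449) = -24926*(-1/789449) = 24926/789449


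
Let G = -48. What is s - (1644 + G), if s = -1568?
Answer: -3164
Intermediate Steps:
s - (1644 + G) = -1568 - (1644 - 48) = -1568 - 1*1596 = -1568 - 1596 = -3164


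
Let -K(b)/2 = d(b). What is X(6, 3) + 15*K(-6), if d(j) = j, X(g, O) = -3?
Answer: 177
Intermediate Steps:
K(b) = -2*b
X(6, 3) + 15*K(-6) = -3 + 15*(-2*(-6)) = -3 + 15*12 = -3 + 180 = 177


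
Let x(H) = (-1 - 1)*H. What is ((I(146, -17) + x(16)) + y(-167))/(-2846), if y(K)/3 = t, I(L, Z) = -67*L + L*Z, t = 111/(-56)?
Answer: 688909/159376 ≈ 4.3225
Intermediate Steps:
x(H) = -2*H
t = -111/56 (t = 111*(-1/56) = -111/56 ≈ -1.9821)
y(K) = -333/56 (y(K) = 3*(-111/56) = -333/56)
((I(146, -17) + x(16)) + y(-167))/(-2846) = ((146*(-67 - 17) - 2*16) - 333/56)/(-2846) = ((146*(-84) - 32) - 333/56)*(-1/2846) = ((-12264 - 32) - 333/56)*(-1/2846) = (-12296 - 333/56)*(-1/2846) = -688909/56*(-1/2846) = 688909/159376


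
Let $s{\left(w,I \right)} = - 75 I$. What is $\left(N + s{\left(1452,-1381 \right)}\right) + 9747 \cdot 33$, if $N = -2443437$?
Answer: $-2018211$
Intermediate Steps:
$\left(N + s{\left(1452,-1381 \right)}\right) + 9747 \cdot 33 = \left(-2443437 - -103575\right) + 9747 \cdot 33 = \left(-2443437 + 103575\right) + 321651 = -2339862 + 321651 = -2018211$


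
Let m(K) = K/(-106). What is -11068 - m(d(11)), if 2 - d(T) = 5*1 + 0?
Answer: -1173211/106 ≈ -11068.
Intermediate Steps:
d(T) = -3 (d(T) = 2 - (5*1 + 0) = 2 - (5 + 0) = 2 - 1*5 = 2 - 5 = -3)
m(K) = -K/106 (m(K) = K*(-1/106) = -K/106)
-11068 - m(d(11)) = -11068 - (-1)*(-3)/106 = -11068 - 1*3/106 = -11068 - 3/106 = -1173211/106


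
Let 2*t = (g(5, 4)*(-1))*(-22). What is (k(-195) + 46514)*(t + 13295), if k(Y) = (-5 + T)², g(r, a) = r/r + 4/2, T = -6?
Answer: 621551280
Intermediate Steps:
g(r, a) = 3 (g(r, a) = 1 + 4*(½) = 1 + 2 = 3)
k(Y) = 121 (k(Y) = (-5 - 6)² = (-11)² = 121)
t = 33 (t = ((3*(-1))*(-22))/2 = (-3*(-22))/2 = (½)*66 = 33)
(k(-195) + 46514)*(t + 13295) = (121 + 46514)*(33 + 13295) = 46635*13328 = 621551280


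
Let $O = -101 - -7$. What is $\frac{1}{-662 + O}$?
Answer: $- \frac{1}{756} \approx -0.0013228$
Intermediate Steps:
$O = -94$ ($O = -101 + 7 = -94$)
$\frac{1}{-662 + O} = \frac{1}{-662 - 94} = \frac{1}{-756} = - \frac{1}{756}$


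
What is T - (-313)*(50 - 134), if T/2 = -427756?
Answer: -881804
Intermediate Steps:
T = -855512 (T = 2*(-427756) = -855512)
T - (-313)*(50 - 134) = -855512 - (-313)*(50 - 134) = -855512 - (-313)*(-84) = -855512 - 1*26292 = -855512 - 26292 = -881804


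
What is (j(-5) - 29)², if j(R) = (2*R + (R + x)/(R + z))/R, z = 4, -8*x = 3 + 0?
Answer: 1261129/1600 ≈ 788.21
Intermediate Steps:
x = -3/8 (x = -(3 + 0)/8 = -⅛*3 = -3/8 ≈ -0.37500)
j(R) = (2*R + (-3/8 + R)/(4 + R))/R (j(R) = (2*R + (R - 3/8)/(R + 4))/R = (2*R + (-3/8 + R)/(4 + R))/R)
(j(-5) - 29)² = ((⅛)*(-3 + 16*(-5)² + 72*(-5))/(-5*(4 - 5)) - 29)² = ((⅛)*(-⅕)*(-3 + 16*25 - 360)/(-1) - 29)² = ((⅛)*(-⅕)*(-1)*(-3 + 400 - 360) - 29)² = ((⅛)*(-⅕)*(-1)*37 - 29)² = (37/40 - 29)² = (-1123/40)² = 1261129/1600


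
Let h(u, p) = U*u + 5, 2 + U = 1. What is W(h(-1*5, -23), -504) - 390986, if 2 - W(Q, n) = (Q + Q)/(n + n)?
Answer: -98527963/252 ≈ -3.9098e+5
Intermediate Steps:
U = -1 (U = -2 + 1 = -1)
h(u, p) = 5 - u (h(u, p) = -u + 5 = 5 - u)
W(Q, n) = 2 - Q/n (W(Q, n) = 2 - (Q + Q)/(n + n) = 2 - 2*Q/(2*n) = 2 - 2*Q*1/(2*n) = 2 - Q/n)
W(h(-1*5, -23), -504) - 390986 = (2 - 1*(5 - (-1)*5)/(-504)) - 390986 = (2 - 1*(5 - 1*(-5))*(-1/504)) - 390986 = (2 - 1*(5 + 5)*(-1/504)) - 390986 = (2 - 1*10*(-1/504)) - 390986 = (2 + 5/252) - 390986 = 509/252 - 390986 = -98527963/252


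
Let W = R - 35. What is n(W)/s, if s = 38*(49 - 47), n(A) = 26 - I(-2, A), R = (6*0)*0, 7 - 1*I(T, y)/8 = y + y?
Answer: -295/38 ≈ -7.7632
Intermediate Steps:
I(T, y) = 56 - 16*y (I(T, y) = 56 - 8*(y + y) = 56 - 16*y)
R = 0 (R = 0*0 = 0)
W = -35 (W = 0 - 35 = -35)
n(A) = -30 + 16*A (n(A) = 26 - (56 - 16*A) = 26 + (-56 + 16*A) = -30 + 16*A)
s = 76 (s = 38*2 = 76)
n(W)/s = (-30 + 16*(-35))/76 = (-30 - 560)*(1/76) = -590*1/76 = -295/38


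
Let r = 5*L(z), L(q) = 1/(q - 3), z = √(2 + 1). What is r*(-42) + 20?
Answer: 125 + 35*√3 ≈ 185.62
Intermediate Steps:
z = √3 ≈ 1.7320
L(q) = 1/(-3 + q)
r = 5/(-3 + √3) ≈ -3.9434
r*(-42) + 20 = (-5/2 - 5*√3/6)*(-42) + 20 = (105 + 35*√3) + 20 = 125 + 35*√3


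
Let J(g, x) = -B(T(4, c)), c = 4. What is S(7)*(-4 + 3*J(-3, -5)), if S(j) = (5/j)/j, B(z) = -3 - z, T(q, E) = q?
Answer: 85/49 ≈ 1.7347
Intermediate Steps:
J(g, x) = 7 (J(g, x) = -(-3 - 1*4) = -(-3 - 4) = -1*(-7) = 7)
S(j) = 5/j**2
S(7)*(-4 + 3*J(-3, -5)) = (5/7**2)*(-4 + 3*7) = (5*(1/49))*(-4 + 21) = (5/49)*17 = 85/49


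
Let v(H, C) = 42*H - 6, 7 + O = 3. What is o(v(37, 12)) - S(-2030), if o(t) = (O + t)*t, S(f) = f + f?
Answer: 2394172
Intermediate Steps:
O = -4 (O = -7 + 3 = -4)
v(H, C) = -6 + 42*H
S(f) = 2*f
o(t) = t*(-4 + t) (o(t) = (-4 + t)*t = t*(-4 + t))
o(v(37, 12)) - S(-2030) = (-6 + 42*37)*(-4 + (-6 + 42*37)) - 2*(-2030) = (-6 + 1554)*(-4 + (-6 + 1554)) - 1*(-4060) = 1548*(-4 + 1548) + 4060 = 1548*1544 + 4060 = 2390112 + 4060 = 2394172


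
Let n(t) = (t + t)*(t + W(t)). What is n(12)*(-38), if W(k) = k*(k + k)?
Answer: -273600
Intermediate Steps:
W(k) = 2*k**2 (W(k) = k*(2*k) = 2*k**2)
n(t) = 2*t*(t + 2*t**2) (n(t) = (t + t)*(t + 2*t**2) = (2*t)*(t + 2*t**2) = 2*t*(t + 2*t**2))
n(12)*(-38) = (12**2*(2 + 4*12))*(-38) = (144*(2 + 48))*(-38) = (144*50)*(-38) = 7200*(-38) = -273600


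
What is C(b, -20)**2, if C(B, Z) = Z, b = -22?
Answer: 400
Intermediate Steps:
C(b, -20)**2 = (-20)**2 = 400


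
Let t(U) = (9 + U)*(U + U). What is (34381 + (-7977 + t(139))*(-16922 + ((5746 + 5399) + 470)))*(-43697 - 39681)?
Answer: 14673101235664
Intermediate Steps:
t(U) = 2*U*(9 + U) (t(U) = (9 + U)*(2*U) = 2*U*(9 + U))
(34381 + (-7977 + t(139))*(-16922 + ((5746 + 5399) + 470)))*(-43697 - 39681) = (34381 + (-7977 + 2*139*(9 + 139))*(-16922 + ((5746 + 5399) + 470)))*(-43697 - 39681) = (34381 + (-7977 + 2*139*148)*(-16922 + (11145 + 470)))*(-83378) = (34381 + (-7977 + 41144)*(-16922 + 11615))*(-83378) = (34381 + 33167*(-5307))*(-83378) = (34381 - 176017269)*(-83378) = -175982888*(-83378) = 14673101235664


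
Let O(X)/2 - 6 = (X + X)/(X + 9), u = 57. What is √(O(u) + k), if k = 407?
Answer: √51117/11 ≈ 20.554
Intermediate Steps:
O(X) = 12 + 4*X/(9 + X) (O(X) = 12 + 2*((X + X)/(X + 9)) = 12 + 2*((2*X)/(9 + X)) = 12 + 2*(2*X/(9 + X)) = 12 + 4*X/(9 + X))
√(O(u) + k) = √(4*(27 + 4*57)/(9 + 57) + 407) = √(4*(27 + 228)/66 + 407) = √(4*(1/66)*255 + 407) = √(170/11 + 407) = √(4647/11) = √51117/11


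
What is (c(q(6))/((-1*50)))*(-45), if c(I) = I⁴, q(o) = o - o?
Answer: 0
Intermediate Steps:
q(o) = 0
(c(q(6))/((-1*50)))*(-45) = (0⁴/(-1*50))*(-45) = (0/(-50))*(-45) = -1/50*0*(-45) = 0*(-45) = 0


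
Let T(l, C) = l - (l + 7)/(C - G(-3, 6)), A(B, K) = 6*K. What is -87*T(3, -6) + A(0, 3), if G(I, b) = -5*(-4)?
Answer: -3594/13 ≈ -276.46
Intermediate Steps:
G(I, b) = 20
T(l, C) = l - (7 + l)/(-20 + C) (T(l, C) = l - (l + 7)/(C - 1*20) = l - (7 + l)/(C - 20) = l - (7 + l)/(-20 + C))
-87*T(3, -6) + A(0, 3) = -87*(-7 - 21*3 - 6*3)/(-20 - 6) + 6*3 = -87*(-7 - 63 - 18)/(-26) + 18 = -(-87)*(-88)/26 + 18 = -87*44/13 + 18 = -3828/13 + 18 = -3594/13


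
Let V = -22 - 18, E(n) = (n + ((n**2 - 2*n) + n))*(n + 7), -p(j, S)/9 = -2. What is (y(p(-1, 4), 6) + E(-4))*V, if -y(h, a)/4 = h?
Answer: 960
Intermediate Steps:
p(j, S) = 18 (p(j, S) = -9*(-2) = 18)
E(n) = n**2*(7 + n) (E(n) = (n + (n**2 - n))*(7 + n) = n**2*(7 + n))
y(h, a) = -4*h
V = -40
(y(p(-1, 4), 6) + E(-4))*V = (-4*18 + (-4)**2*(7 - 4))*(-40) = (-72 + 16*3)*(-40) = (-72 + 48)*(-40) = -24*(-40) = 960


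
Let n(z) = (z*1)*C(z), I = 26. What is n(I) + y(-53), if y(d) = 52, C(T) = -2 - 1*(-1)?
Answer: 26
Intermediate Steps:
C(T) = -1 (C(T) = -2 + 1 = -1)
n(z) = -z (n(z) = (z*1)*(-1) = z*(-1) = -z)
n(I) + y(-53) = -1*26 + 52 = -26 + 52 = 26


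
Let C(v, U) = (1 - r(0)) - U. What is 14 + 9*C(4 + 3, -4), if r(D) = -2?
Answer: 77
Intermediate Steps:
C(v, U) = 3 - U (C(v, U) = (1 - 1*(-2)) - U = (1 + 2) - U = 3 - U)
14 + 9*C(4 + 3, -4) = 14 + 9*(3 - 1*(-4)) = 14 + 9*(3 + 4) = 14 + 9*7 = 14 + 63 = 77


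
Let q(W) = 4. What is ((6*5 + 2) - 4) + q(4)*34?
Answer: 164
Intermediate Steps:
((6*5 + 2) - 4) + q(4)*34 = ((6*5 + 2) - 4) + 4*34 = ((30 + 2) - 4) + 136 = (32 - 4) + 136 = 28 + 136 = 164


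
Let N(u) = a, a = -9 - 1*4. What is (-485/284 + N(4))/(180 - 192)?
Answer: 4177/3408 ≈ 1.2256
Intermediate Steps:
a = -13 (a = -9 - 4 = -13)
N(u) = -13
(-485/284 + N(4))/(180 - 192) = (-485/284 - 13)/(180 - 192) = (-485*1/284 - 13)/(-12) = (-485/284 - 13)*(-1/12) = -4177/284*(-1/12) = 4177/3408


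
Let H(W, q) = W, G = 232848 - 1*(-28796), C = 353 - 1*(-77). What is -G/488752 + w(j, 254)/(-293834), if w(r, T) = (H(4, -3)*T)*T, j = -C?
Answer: -25376149903/17951494396 ≈ -1.4136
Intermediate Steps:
C = 430 (C = 353 + 77 = 430)
G = 261644 (G = 232848 + 28796 = 261644)
j = -430 (j = -1*430 = -430)
w(r, T) = 4*T² (w(r, T) = (4*T)*T = 4*T²)
-G/488752 + w(j, 254)/(-293834) = -1*261644/488752 + (4*254²)/(-293834) = -261644*1/488752 + (4*64516)*(-1/293834) = -65411/122188 + 258064*(-1/293834) = -65411/122188 - 129032/146917 = -25376149903/17951494396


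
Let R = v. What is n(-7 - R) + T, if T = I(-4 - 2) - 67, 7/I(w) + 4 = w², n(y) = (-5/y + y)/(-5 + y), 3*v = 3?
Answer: -27545/416 ≈ -66.214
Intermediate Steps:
v = 1 (v = (⅓)*3 = 1)
R = 1
n(y) = (y - 5/y)/(-5 + y)
I(w) = 7/(-4 + w²)
T = -2137/32 (T = 7/(-4 + (-4 - 2)²) - 67 = 7/(-4 + (-6)²) - 67 = 7/(-4 + 36) - 67 = 7/32 - 67 = -2137/32 ≈ -66.781)
n(-7 - R) + T = (-5 + (-7 - 1*1)²)/((-7 - 1*1)*(-5 + (-7 - 1*1))) - 2137/32 = (-5 + (-7 - 1)²)/((-7 - 1)*(-5 + (-7 - 1))) - 2137/32 = (-5 + (-8)²)/((-8)*(-5 - 8)) - 2137/32 = -⅛*(-5 + 64)/(-13) - 2137/32 = -⅛*(-1/13)*59 - 2137/32 = 59/104 - 2137/32 = -27545/416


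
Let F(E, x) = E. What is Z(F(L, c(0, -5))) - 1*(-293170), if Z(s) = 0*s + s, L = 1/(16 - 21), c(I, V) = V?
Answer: 1465849/5 ≈ 2.9317e+5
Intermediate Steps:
L = -⅕ (L = 1/(-5) = -⅕ ≈ -0.20000)
Z(s) = s (Z(s) = 0 + s = s)
Z(F(L, c(0, -5))) - 1*(-293170) = -⅕ - 1*(-293170) = -⅕ + 293170 = 1465849/5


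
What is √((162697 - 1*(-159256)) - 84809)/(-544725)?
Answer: -2*√59286/544725 ≈ -0.00089398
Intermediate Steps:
√((162697 - 1*(-159256)) - 84809)/(-544725) = √((162697 + 159256) - 84809)*(-1/544725) = √(321953 - 84809)*(-1/544725) = √237144*(-1/544725) = (2*√59286)*(-1/544725) = -2*√59286/544725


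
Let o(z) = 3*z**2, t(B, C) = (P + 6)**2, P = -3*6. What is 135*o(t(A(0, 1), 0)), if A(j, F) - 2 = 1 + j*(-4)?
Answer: 8398080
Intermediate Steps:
P = -18
A(j, F) = 3 - 4*j (A(j, F) = 2 + (1 + j*(-4)) = 2 + (1 - 4*j) = 3 - 4*j)
t(B, C) = 144 (t(B, C) = (-18 + 6)**2 = (-12)**2 = 144)
135*o(t(A(0, 1), 0)) = 135*(3*144**2) = 135*(3*20736) = 135*62208 = 8398080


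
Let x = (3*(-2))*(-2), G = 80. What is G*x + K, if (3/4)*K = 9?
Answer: 972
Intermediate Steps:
K = 12 (K = (4/3)*9 = 12)
x = 12 (x = -6*(-2) = 12)
G*x + K = 80*12 + 12 = 960 + 12 = 972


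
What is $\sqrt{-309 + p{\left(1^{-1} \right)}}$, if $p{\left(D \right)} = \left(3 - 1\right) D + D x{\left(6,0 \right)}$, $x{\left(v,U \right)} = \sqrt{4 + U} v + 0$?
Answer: $i \sqrt{295} \approx 17.176 i$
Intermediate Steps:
$x{\left(v,U \right)} = v \sqrt{4 + U}$ ($x{\left(v,U \right)} = v \sqrt{4 + U} + 0 = v \sqrt{4 + U}$)
$p{\left(D \right)} = 14 D$ ($p{\left(D \right)} = \left(3 - 1\right) D + D 6 \sqrt{4 + 0} = 2 D + D 6 \sqrt{4} = 2 D + D 6 \cdot 2 = 2 D + D 12 = 2 D + 12 D = 14 D$)
$\sqrt{-309 + p{\left(1^{-1} \right)}} = \sqrt{-309 + \frac{14}{1}} = \sqrt{-309 + 14 \cdot 1} = \sqrt{-309 + 14} = \sqrt{-295} = i \sqrt{295}$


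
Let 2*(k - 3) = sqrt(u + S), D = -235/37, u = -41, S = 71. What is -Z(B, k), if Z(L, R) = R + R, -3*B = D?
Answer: -6 - sqrt(30) ≈ -11.477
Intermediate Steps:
D = -235/37 (D = -235*1/37 = -235/37 ≈ -6.3513)
B = 235/111 (B = -1/3*(-235/37) = 235/111 ≈ 2.1171)
k = 3 + sqrt(30)/2 (k = 3 + sqrt(-41 + 71)/2 = 3 + sqrt(30)/2 ≈ 5.7386)
Z(L, R) = 2*R
-Z(B, k) = -2*(3 + sqrt(30)/2) = -(6 + sqrt(30)) = -6 - sqrt(30)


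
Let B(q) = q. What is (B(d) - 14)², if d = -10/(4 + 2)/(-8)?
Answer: 109561/576 ≈ 190.21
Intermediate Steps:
d = 5/24 (d = -10/6*(-⅛) = -10*⅙*(-⅛) = -5/3*(-⅛) = 5/24 ≈ 0.20833)
(B(d) - 14)² = (5/24 - 14)² = (-331/24)² = 109561/576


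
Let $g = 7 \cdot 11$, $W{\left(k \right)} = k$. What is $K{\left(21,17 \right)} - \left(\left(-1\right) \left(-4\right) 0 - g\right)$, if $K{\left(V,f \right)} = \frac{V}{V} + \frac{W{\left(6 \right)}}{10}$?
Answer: $\frac{393}{5} \approx 78.6$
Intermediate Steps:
$K{\left(V,f \right)} = \frac{8}{5}$ ($K{\left(V,f \right)} = \frac{V}{V} + \frac{6}{10} = 1 + 6 \cdot \frac{1}{10} = 1 + \frac{3}{5} = \frac{8}{5}$)
$g = 77$
$K{\left(21,17 \right)} - \left(\left(-1\right) \left(-4\right) 0 - g\right) = \frac{8}{5} - \left(\left(-1\right) \left(-4\right) 0 - 77\right) = \frac{8}{5} - \left(4 \cdot 0 - 77\right) = \frac{8}{5} - \left(0 - 77\right) = \frac{8}{5} - -77 = \frac{8}{5} + 77 = \frac{393}{5}$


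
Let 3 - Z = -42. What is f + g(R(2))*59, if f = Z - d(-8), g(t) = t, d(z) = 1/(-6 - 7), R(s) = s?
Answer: 2120/13 ≈ 163.08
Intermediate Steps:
d(z) = -1/13 (d(z) = 1/(-13) = -1/13)
Z = 45 (Z = 3 - 1*(-42) = 3 + 42 = 45)
f = 586/13 (f = 45 - 1*(-1/13) = 45 + 1/13 = 586/13 ≈ 45.077)
f + g(R(2))*59 = 586/13 + 2*59 = 586/13 + 118 = 2120/13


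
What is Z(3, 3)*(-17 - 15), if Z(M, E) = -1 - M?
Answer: 128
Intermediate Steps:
Z(3, 3)*(-17 - 15) = (-1 - 1*3)*(-17 - 15) = (-1 - 3)*(-32) = -4*(-32) = 128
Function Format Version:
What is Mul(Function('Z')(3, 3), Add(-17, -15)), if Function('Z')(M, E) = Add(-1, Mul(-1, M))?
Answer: 128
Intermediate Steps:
Mul(Function('Z')(3, 3), Add(-17, -15)) = Mul(Add(-1, Mul(-1, 3)), Add(-17, -15)) = Mul(Add(-1, -3), -32) = Mul(-4, -32) = 128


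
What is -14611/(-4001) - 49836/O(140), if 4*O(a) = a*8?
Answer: -48825689/280070 ≈ -174.33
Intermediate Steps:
O(a) = 2*a (O(a) = (a*8)/4 = (8*a)/4 = 2*a)
-14611/(-4001) - 49836/O(140) = -14611/(-4001) - 49836/(2*140) = -14611*(-1/4001) - 49836/280 = 14611/4001 - 49836*1/280 = 14611/4001 - 12459/70 = -48825689/280070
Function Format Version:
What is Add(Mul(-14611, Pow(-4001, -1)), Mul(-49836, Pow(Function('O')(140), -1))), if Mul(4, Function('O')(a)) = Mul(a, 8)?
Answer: Rational(-48825689, 280070) ≈ -174.33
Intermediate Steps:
Function('O')(a) = Mul(2, a) (Function('O')(a) = Mul(Rational(1, 4), Mul(a, 8)) = Mul(Rational(1, 4), Mul(8, a)) = Mul(2, a))
Add(Mul(-14611, Pow(-4001, -1)), Mul(-49836, Pow(Function('O')(140), -1))) = Add(Mul(-14611, Pow(-4001, -1)), Mul(-49836, Pow(Mul(2, 140), -1))) = Add(Mul(-14611, Rational(-1, 4001)), Mul(-49836, Pow(280, -1))) = Add(Rational(14611, 4001), Mul(-49836, Rational(1, 280))) = Add(Rational(14611, 4001), Rational(-12459, 70)) = Rational(-48825689, 280070)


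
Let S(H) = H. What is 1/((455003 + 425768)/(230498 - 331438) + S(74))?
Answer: 100940/6588789 ≈ 0.015320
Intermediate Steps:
1/((455003 + 425768)/(230498 - 331438) + S(74)) = 1/((455003 + 425768)/(230498 - 331438) + 74) = 1/(880771/(-100940) + 74) = 1/(880771*(-1/100940) + 74) = 1/(-880771/100940 + 74) = 1/(6588789/100940) = 100940/6588789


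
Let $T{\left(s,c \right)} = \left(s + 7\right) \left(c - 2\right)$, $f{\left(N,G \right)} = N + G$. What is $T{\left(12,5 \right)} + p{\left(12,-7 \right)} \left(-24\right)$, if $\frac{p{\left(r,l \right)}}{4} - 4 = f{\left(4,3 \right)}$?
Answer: $-999$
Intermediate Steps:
$f{\left(N,G \right)} = G + N$
$p{\left(r,l \right)} = 44$ ($p{\left(r,l \right)} = 16 + 4 \left(3 + 4\right) = 16 + 4 \cdot 7 = 16 + 28 = 44$)
$T{\left(s,c \right)} = \left(-2 + c\right) \left(7 + s\right)$ ($T{\left(s,c \right)} = \left(7 + s\right) \left(-2 + c\right) = \left(-2 + c\right) \left(7 + s\right)$)
$T{\left(12,5 \right)} + p{\left(12,-7 \right)} \left(-24\right) = \left(-14 - 24 + 7 \cdot 5 + 5 \cdot 12\right) + 44 \left(-24\right) = \left(-14 - 24 + 35 + 60\right) - 1056 = 57 - 1056 = -999$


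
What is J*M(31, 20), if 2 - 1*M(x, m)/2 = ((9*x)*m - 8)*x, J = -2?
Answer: 690920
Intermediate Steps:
M(x, m) = 4 - 2*x*(-8 + 9*m*x) (M(x, m) = 4 - 2*((9*x)*m - 8)*x = 4 - 2*(9*m*x - 8)*x = 4 - 2*(-8 + 9*m*x)*x = 4 - 2*x*(-8 + 9*m*x))
J*M(31, 20) = -2*(4 + 16*31 - 18*20*31**2) = -2*(4 + 496 - 18*20*961) = -2*(4 + 496 - 345960) = -2*(-345460) = 690920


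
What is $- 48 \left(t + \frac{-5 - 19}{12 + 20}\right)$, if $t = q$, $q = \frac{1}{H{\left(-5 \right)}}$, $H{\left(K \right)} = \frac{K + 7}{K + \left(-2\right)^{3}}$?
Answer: $348$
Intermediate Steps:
$H{\left(K \right)} = \frac{7 + K}{-8 + K}$ ($H{\left(K \right)} = \frac{7 + K}{K - 8} = \frac{7 + K}{-8 + K}$)
$q = - \frac{13}{2}$ ($q = \frac{1}{\frac{1}{-8 - 5} \left(7 - 5\right)} = \frac{1}{\frac{1}{-13} \cdot 2} = \frac{1}{\left(- \frac{1}{13}\right) 2} = \frac{1}{- \frac{2}{13}} = - \frac{13}{2} \approx -6.5$)
$t = - \frac{13}{2} \approx -6.5$
$- 48 \left(t + \frac{-5 - 19}{12 + 20}\right) = - 48 \left(- \frac{13}{2} + \frac{-5 - 19}{12 + 20}\right) = - 48 \left(- \frac{13}{2} - \frac{24}{32}\right) = - 48 \left(- \frac{13}{2} - \frac{3}{4}\right) = \left(-48\right) \left(- \frac{29}{4}\right) = 348$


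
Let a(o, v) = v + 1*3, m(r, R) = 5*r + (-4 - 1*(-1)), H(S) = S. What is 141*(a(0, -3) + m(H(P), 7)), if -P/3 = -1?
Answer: 1692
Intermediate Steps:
P = 3 (P = -3*(-1) = 3)
m(r, R) = -3 + 5*r (m(r, R) = 5*r + (-4 + 1) = 5*r - 3 = -3 + 5*r)
a(o, v) = 3 + v (a(o, v) = v + 3 = 3 + v)
141*(a(0, -3) + m(H(P), 7)) = 141*((3 - 3) + (-3 + 5*3)) = 141*(0 + (-3 + 15)) = 141*(0 + 12) = 141*12 = 1692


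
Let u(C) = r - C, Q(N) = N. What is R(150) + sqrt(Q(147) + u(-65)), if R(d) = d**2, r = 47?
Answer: 22500 + sqrt(259) ≈ 22516.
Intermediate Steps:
u(C) = 47 - C
R(150) + sqrt(Q(147) + u(-65)) = 150**2 + sqrt(147 + (47 - 1*(-65))) = 22500 + sqrt(147 + (47 + 65)) = 22500 + sqrt(147 + 112) = 22500 + sqrt(259)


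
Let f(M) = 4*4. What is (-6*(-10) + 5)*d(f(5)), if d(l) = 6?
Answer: 390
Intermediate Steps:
f(M) = 16
(-6*(-10) + 5)*d(f(5)) = (-6*(-10) + 5)*6 = (60 + 5)*6 = 65*6 = 390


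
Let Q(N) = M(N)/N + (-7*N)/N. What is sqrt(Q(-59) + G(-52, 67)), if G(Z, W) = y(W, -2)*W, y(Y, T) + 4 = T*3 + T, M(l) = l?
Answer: 9*I*sqrt(10) ≈ 28.461*I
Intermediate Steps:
y(Y, T) = -4 + 4*T (y(Y, T) = -4 + (T*3 + T) = -4 + (3*T + T) = -4 + 4*T)
Q(N) = -6 (Q(N) = N/N + (-7*N)/N = 1 - 7 = -6)
G(Z, W) = -12*W (G(Z, W) = (-4 + 4*(-2))*W = (-4 - 8)*W = -12*W)
sqrt(Q(-59) + G(-52, 67)) = sqrt(-6 - 12*67) = sqrt(-6 - 804) = sqrt(-810) = 9*I*sqrt(10)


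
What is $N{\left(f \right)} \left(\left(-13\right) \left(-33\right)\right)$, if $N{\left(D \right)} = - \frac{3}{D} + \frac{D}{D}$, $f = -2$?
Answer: $\frac{2145}{2} \approx 1072.5$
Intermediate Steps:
$N{\left(D \right)} = 1 - \frac{3}{D}$ ($N{\left(D \right)} = - \frac{3}{D} + 1 = 1 - \frac{3}{D}$)
$N{\left(f \right)} \left(\left(-13\right) \left(-33\right)\right) = \frac{-3 - 2}{-2} \left(\left(-13\right) \left(-33\right)\right) = \left(- \frac{1}{2}\right) \left(-5\right) 429 = \frac{5}{2} \cdot 429 = \frac{2145}{2}$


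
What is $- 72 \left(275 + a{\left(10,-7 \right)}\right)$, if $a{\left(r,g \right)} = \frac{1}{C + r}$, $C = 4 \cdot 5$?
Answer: $- \frac{99012}{5} \approx -19802.0$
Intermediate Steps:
$C = 20$
$a{\left(r,g \right)} = \frac{1}{20 + r}$
$- 72 \left(275 + a{\left(10,-7 \right)}\right) = - 72 \left(275 + \frac{1}{20 + 10}\right) = - 72 \left(275 + \frac{1}{30}\right) = \left(-72\right) \frac{8251}{30} = - \frac{99012}{5}$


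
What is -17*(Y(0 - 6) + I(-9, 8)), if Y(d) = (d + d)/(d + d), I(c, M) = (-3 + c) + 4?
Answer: 119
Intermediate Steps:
I(c, M) = 1 + c
Y(d) = 1 (Y(d) = (2*d)/((2*d)) = (2*d)*(1/(2*d)) = 1)
-17*(Y(0 - 6) + I(-9, 8)) = -17*(1 + (1 - 9)) = -17*(1 - 8) = -17*(-7) = 119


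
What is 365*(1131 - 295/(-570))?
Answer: 47082445/114 ≈ 4.1300e+5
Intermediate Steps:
365*(1131 - 295/(-570)) = 365*(1131 - 295*(-1/570)) = 365*(1131 + 59/114) = 365*(128993/114) = 47082445/114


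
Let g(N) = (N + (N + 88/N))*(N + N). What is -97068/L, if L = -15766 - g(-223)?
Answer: 48534/107429 ≈ 0.45178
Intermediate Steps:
g(N) = 2*N*(2*N + 88/N) (g(N) = (2*N + 88/N)*(2*N) = 2*N*(2*N + 88/N))
L = -214858 (L = -15766 - (176 + 4*(-223)**2) = -15766 - (176 + 4*49729) = -15766 - (176 + 198916) = -15766 - 1*199092 = -15766 - 199092 = -214858)
-97068/L = -97068/(-214858) = -97068*(-1/214858) = 48534/107429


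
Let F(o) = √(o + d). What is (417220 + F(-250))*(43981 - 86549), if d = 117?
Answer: -17760220960 - 42568*I*√133 ≈ -1.776e+10 - 4.9092e+5*I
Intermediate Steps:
F(o) = √(117 + o) (F(o) = √(o + 117) = √(117 + o))
(417220 + F(-250))*(43981 - 86549) = (417220 + √(117 - 250))*(43981 - 86549) = (417220 + √(-133))*(-42568) = (417220 + I*√133)*(-42568) = -17760220960 - 42568*I*√133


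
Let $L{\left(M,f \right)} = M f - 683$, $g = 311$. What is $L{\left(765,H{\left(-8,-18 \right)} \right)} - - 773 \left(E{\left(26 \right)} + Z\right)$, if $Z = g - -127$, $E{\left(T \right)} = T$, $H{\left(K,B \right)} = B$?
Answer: $344219$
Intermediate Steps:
$Z = 438$ ($Z = 311 - -127 = 311 + 127 = 438$)
$L{\left(M,f \right)} = -683 + M f$
$L{\left(765,H{\left(-8,-18 \right)} \right)} - - 773 \left(E{\left(26 \right)} + Z\right) = \left(-683 + 765 \left(-18\right)\right) - - 773 \left(26 + 438\right) = \left(-683 - 13770\right) - \left(-773\right) 464 = -14453 - -358672 = -14453 + 358672 = 344219$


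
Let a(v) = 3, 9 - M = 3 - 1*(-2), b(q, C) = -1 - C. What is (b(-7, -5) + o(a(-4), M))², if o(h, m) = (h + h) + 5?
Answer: 225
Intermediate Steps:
M = 4 (M = 9 - (3 - 1*(-2)) = 9 - (3 + 2) = 9 - 1*5 = 9 - 5 = 4)
o(h, m) = 5 + 2*h (o(h, m) = 2*h + 5 = 5 + 2*h)
(b(-7, -5) + o(a(-4), M))² = ((-1 - 1*(-5)) + (5 + 2*3))² = ((-1 + 5) + (5 + 6))² = (4 + 11)² = 15² = 225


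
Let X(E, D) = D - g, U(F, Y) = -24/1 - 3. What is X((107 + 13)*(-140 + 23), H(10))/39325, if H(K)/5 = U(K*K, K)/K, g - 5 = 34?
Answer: -21/15730 ≈ -0.0013350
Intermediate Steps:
g = 39 (g = 5 + 34 = 39)
U(F, Y) = -27 (U(F, Y) = -24 - 3 = -27)
H(K) = -135/K (H(K) = 5*(-27/K) = -135/K)
X(E, D) = -39 + D (X(E, D) = D - 1*39 = D - 39 = -39 + D)
X((107 + 13)*(-140 + 23), H(10))/39325 = (-39 - 135/10)/39325 = (-39 - 135*⅒)*(1/39325) = (-39 - 27/2)*(1/39325) = -105/2*1/39325 = -21/15730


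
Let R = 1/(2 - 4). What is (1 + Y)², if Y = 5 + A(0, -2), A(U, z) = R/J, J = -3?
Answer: 1369/36 ≈ 38.028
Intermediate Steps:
R = -½ (R = 1/(-2) = -½ ≈ -0.50000)
A(U, z) = ⅙ (A(U, z) = -½/(-3) = -½*(-⅓) = ⅙)
Y = 31/6 (Y = 5 + ⅙ = 31/6 ≈ 5.1667)
(1 + Y)² = (1 + 31/6)² = (37/6)² = 1369/36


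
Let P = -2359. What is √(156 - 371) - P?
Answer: 2359 + I*√215 ≈ 2359.0 + 14.663*I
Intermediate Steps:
√(156 - 371) - P = √(156 - 371) - 1*(-2359) = √(-215) + 2359 = I*√215 + 2359 = 2359 + I*√215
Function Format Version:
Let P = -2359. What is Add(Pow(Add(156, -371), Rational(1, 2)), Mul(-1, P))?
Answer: Add(2359, Mul(I, Pow(215, Rational(1, 2)))) ≈ Add(2359.0, Mul(14.663, I))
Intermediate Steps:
Add(Pow(Add(156, -371), Rational(1, 2)), Mul(-1, P)) = Add(Pow(Add(156, -371), Rational(1, 2)), Mul(-1, -2359)) = Add(Pow(-215, Rational(1, 2)), 2359) = Add(Mul(I, Pow(215, Rational(1, 2))), 2359) = Add(2359, Mul(I, Pow(215, Rational(1, 2))))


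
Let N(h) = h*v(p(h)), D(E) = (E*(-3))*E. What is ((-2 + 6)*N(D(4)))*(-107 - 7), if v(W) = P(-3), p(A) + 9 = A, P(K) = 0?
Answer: 0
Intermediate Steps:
p(A) = -9 + A
v(W) = 0
D(E) = -3*E² (D(E) = (-3*E)*E = -3*E²)
N(h) = 0 (N(h) = h*0 = 0)
((-2 + 6)*N(D(4)))*(-107 - 7) = ((-2 + 6)*0)*(-107 - 7) = (4*0)*(-114) = 0*(-114) = 0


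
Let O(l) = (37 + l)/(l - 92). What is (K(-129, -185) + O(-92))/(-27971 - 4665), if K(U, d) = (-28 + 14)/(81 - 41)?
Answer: 47/30025120 ≈ 1.5654e-6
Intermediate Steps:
O(l) = (37 + l)/(-92 + l)
K(U, d) = -7/20 (K(U, d) = -14/40 = -14*1/40 = -7/20)
(K(-129, -185) + O(-92))/(-27971 - 4665) = (-7/20 + (37 - 92)/(-92 - 92))/(-27971 - 4665) = (-7/20 - 55/(-184))/(-32636) = (-7/20 - 1/184*(-55))*(-1/32636) = (-7/20 + 55/184)*(-1/32636) = -47/920*(-1/32636) = 47/30025120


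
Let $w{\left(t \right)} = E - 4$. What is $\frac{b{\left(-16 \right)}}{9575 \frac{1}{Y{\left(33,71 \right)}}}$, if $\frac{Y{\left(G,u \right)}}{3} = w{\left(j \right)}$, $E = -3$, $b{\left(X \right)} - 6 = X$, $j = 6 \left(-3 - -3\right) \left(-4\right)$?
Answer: $\frac{42}{1915} \approx 0.021932$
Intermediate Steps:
$j = 0$ ($j = 6 \left(-3 + 3\right) \left(-4\right) = 6 \cdot 0 \left(-4\right) = 0 \left(-4\right) = 0$)
$b{\left(X \right)} = 6 + X$
$w{\left(t \right)} = -7$ ($w{\left(t \right)} = -3 - 4 = -7$)
$Y{\left(G,u \right)} = -21$ ($Y{\left(G,u \right)} = 3 \left(-7\right) = -21$)
$\frac{b{\left(-16 \right)}}{9575 \frac{1}{Y{\left(33,71 \right)}}} = \frac{6 - 16}{9575 \frac{1}{-21}} = - \frac{10}{9575 \left(- \frac{1}{21}\right)} = - \frac{10}{- \frac{9575}{21}} = \left(-10\right) \left(- \frac{21}{9575}\right) = \frac{42}{1915}$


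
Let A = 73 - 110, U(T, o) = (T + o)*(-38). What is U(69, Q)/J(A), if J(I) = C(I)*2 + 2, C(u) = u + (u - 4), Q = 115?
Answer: 3496/77 ≈ 45.403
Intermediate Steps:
C(u) = -4 + 2*u (C(u) = u + (-4 + u) = -4 + 2*u)
U(T, o) = -38*T - 38*o
A = -37
J(I) = -6 + 4*I (J(I) = (-4 + 2*I)*2 + 2 = (-8 + 4*I) + 2 = -6 + 4*I)
U(69, Q)/J(A) = (-38*69 - 38*115)/(-6 + 4*(-37)) = (-2622 - 4370)/(-6 - 148) = -6992/(-154) = -6992*(-1/154) = 3496/77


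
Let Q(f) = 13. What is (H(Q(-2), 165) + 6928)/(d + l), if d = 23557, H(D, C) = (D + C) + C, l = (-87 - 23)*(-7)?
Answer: 7271/24327 ≈ 0.29889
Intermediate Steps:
l = 770 (l = -110*(-7) = 770)
H(D, C) = D + 2*C (H(D, C) = (C + D) + C = D + 2*C)
(H(Q(-2), 165) + 6928)/(d + l) = ((13 + 2*165) + 6928)/(23557 + 770) = ((13 + 330) + 6928)/24327 = (343 + 6928)*(1/24327) = 7271*(1/24327) = 7271/24327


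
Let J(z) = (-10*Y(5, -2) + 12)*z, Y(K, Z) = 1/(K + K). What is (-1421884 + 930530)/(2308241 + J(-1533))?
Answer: -245677/1145689 ≈ -0.21444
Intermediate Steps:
Y(K, Z) = 1/(2*K)
J(z) = 11*z (J(z) = (-5/5 + 12)*z = (-10*⅒ + 12)*z = (-1 + 12)*z = 11*z)
(-1421884 + 930530)/(2308241 + J(-1533)) = (-1421884 + 930530)/(2308241 + 11*(-1533)) = -491354/(2308241 - 16863) = -491354/2291378 = -491354*1/2291378 = -245677/1145689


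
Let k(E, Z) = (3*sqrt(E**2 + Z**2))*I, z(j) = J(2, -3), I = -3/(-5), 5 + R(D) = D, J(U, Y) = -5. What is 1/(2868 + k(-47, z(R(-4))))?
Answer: 11950/34242441 - 5*sqrt(2234)/22828294 ≈ 0.00033863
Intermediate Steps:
R(D) = -5 + D
I = 3/5 (I = -3*(-1/5) = 3/5 ≈ 0.60000)
z(j) = -5
k(E, Z) = 9*sqrt(E**2 + Z**2)/5 (k(E, Z) = (3*sqrt(E**2 + Z**2))*(3/5) = 9*sqrt(E**2 + Z**2)/5)
1/(2868 + k(-47, z(R(-4)))) = 1/(2868 + 9*sqrt((-47)**2 + (-5)**2)/5) = 1/(2868 + 9*sqrt(2209 + 25)/5) = 1/(2868 + 9*sqrt(2234)/5)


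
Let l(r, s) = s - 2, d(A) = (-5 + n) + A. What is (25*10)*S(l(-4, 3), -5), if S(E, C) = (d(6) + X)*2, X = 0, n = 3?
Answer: 2000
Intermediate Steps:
d(A) = -2 + A (d(A) = (-5 + 3) + A = -2 + A)
l(r, s) = -2 + s
S(E, C) = 8 (S(E, C) = ((-2 + 6) + 0)*2 = (4 + 0)*2 = 4*2 = 8)
(25*10)*S(l(-4, 3), -5) = (25*10)*8 = 250*8 = 2000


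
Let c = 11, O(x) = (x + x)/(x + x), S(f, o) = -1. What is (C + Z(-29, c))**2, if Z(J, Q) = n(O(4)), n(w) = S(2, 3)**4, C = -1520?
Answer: 2307361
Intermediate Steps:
O(x) = 1 (O(x) = (2*x)/((2*x)) = (2*x)*(1/(2*x)) = 1)
n(w) = 1 (n(w) = (-1)**4 = 1)
Z(J, Q) = 1
(C + Z(-29, c))**2 = (-1520 + 1)**2 = (-1519)**2 = 2307361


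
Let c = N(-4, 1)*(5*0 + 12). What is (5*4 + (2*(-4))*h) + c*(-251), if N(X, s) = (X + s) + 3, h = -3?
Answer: 44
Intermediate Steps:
N(X, s) = 3 + X + s
c = 0 (c = (3 - 4 + 1)*(5*0 + 12) = 0*(0 + 12) = 0*12 = 0)
(5*4 + (2*(-4))*h) + c*(-251) = (5*4 + (2*(-4))*(-3)) + 0*(-251) = (20 - 8*(-3)) + 0 = (20 + 24) + 0 = 44 + 0 = 44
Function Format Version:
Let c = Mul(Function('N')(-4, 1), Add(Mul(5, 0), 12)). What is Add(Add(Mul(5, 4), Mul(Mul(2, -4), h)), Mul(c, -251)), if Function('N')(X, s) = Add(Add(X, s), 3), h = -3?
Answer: 44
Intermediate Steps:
Function('N')(X, s) = Add(3, X, s)
c = 0 (c = Mul(Add(3, -4, 1), Add(Mul(5, 0), 12)) = Mul(0, Add(0, 12)) = Mul(0, 12) = 0)
Add(Add(Mul(5, 4), Mul(Mul(2, -4), h)), Mul(c, -251)) = Add(Add(Mul(5, 4), Mul(Mul(2, -4), -3)), Mul(0, -251)) = Add(Add(20, Mul(-8, -3)), 0) = Add(Add(20, 24), 0) = Add(44, 0) = 44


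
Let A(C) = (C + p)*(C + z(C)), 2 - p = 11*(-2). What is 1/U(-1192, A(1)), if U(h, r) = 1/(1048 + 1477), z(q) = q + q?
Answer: 2525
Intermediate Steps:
z(q) = 2*q
p = 24 (p = 2 - 11*(-2) = 2 - 1*(-22) = 2 + 22 = 24)
A(C) = 3*C*(24 + C) (A(C) = (C + 24)*(C + 2*C) = (24 + C)*(3*C) = 3*C*(24 + C))
U(h, r) = 1/2525
1/U(-1192, A(1)) = 1/(1/2525) = 2525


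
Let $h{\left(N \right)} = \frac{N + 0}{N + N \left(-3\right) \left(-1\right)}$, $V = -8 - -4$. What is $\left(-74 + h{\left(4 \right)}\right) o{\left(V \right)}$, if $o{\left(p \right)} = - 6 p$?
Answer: $-1770$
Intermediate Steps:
$V = -4$ ($V = -8 + 4 = -4$)
$h{\left(N \right)} = \frac{1}{4}$ ($h{\left(N \right)} = \frac{N}{N + - 3 N \left(-1\right)} = \frac{N}{N + 3 N} = \frac{N}{4 N} = N \frac{1}{4 N} = \frac{1}{4}$)
$\left(-74 + h{\left(4 \right)}\right) o{\left(V \right)} = \left(-74 + \frac{1}{4}\right) \left(\left(-6\right) \left(-4\right)\right) = \left(- \frac{295}{4}\right) 24 = -1770$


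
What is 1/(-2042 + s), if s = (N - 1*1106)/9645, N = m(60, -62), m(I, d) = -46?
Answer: -3215/6565414 ≈ -0.00048969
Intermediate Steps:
N = -46
s = -384/3215 (s = (-46 - 1*1106)/9645 = (-46 - 1106)*(1/9645) = -1152*1/9645 = -384/3215 ≈ -0.11944)
1/(-2042 + s) = 1/(-2042 - 384/3215) = 1/(-6565414/3215) = -3215/6565414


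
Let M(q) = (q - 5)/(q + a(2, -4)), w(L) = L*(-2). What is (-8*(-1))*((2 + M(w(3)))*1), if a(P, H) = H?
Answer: 124/5 ≈ 24.800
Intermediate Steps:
w(L) = -2*L
M(q) = (-5 + q)/(-4 + q) (M(q) = (q - 5)/(q - 4) = (-5 + q)/(-4 + q))
(-8*(-1))*((2 + M(w(3)))*1) = (-8*(-1))*((2 + (-5 - 2*3)/(-4 - 2*3))*1) = 8*((2 + (-5 - 6)/(-4 - 6))*1) = 8*((2 - 11/(-10))*1) = 8*((2 - ⅒*(-11))*1) = 8*((2 + 11/10)*1) = 8*((31/10)*1) = 8*(31/10) = 124/5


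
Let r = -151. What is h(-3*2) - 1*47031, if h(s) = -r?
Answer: -46880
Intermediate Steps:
h(s) = 151 (h(s) = -1*(-151) = 151)
h(-3*2) - 1*47031 = 151 - 1*47031 = 151 - 47031 = -46880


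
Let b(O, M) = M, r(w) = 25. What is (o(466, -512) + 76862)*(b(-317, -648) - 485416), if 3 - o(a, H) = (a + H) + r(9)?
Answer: -37371516704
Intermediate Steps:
o(a, H) = -22 - H - a (o(a, H) = 3 - ((a + H) + 25) = 3 - ((H + a) + 25) = 3 - (25 + H + a) = 3 + (-25 - H - a) = -22 - H - a)
(o(466, -512) + 76862)*(b(-317, -648) - 485416) = ((-22 - 1*(-512) - 1*466) + 76862)*(-648 - 485416) = ((-22 + 512 - 466) + 76862)*(-486064) = (24 + 76862)*(-486064) = 76886*(-486064) = -37371516704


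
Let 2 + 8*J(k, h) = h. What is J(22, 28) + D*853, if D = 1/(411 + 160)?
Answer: 10835/2284 ≈ 4.7439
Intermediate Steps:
J(k, h) = -¼ + h/8
D = 1/571 ≈ 0.0017513
J(22, 28) + D*853 = (-¼ + (⅛)*28) + (1/571)*853 = (-¼ + 7/2) + 853/571 = 13/4 + 853/571 = 10835/2284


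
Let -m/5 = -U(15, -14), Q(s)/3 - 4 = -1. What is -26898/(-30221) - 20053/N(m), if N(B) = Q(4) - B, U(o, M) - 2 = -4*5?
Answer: -54850801/271989 ≈ -201.67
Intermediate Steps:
Q(s) = 9 (Q(s) = 12 + 3*(-1) = 12 - 3 = 9)
U(o, M) = -18 (U(o, M) = 2 - 4*5 = 2 - 20 = -18)
m = -90 (m = -(-5)*(-18) = -5*18 = -90)
N(B) = 9 - B
-26898/(-30221) - 20053/N(m) = -26898/(-30221) - 20053/(9 - 1*(-90)) = -26898*(-1/30221) - 20053/(9 + 90) = 26898/30221 - 20053/99 = 26898/30221 - 20053*1/99 = 26898/30221 - 1823/9 = -54850801/271989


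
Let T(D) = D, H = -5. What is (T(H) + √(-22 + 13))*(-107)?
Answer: 535 - 321*I ≈ 535.0 - 321.0*I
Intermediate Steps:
(T(H) + √(-22 + 13))*(-107) = (-5 + √(-22 + 13))*(-107) = (-5 + √(-9))*(-107) = (-5 + 3*I)*(-107) = 535 - 321*I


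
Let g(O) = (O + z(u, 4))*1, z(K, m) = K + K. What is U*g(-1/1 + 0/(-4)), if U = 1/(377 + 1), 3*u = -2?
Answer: -1/162 ≈ -0.0061728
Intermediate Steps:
u = -⅔ (u = (⅓)*(-2) = -⅔ ≈ -0.66667)
z(K, m) = 2*K
g(O) = -4/3 + O (g(O) = (O + 2*(-⅔))*1 = (O - 4/3)*1 = (-4/3 + O)*1 = -4/3 + O)
U = 1/378 ≈ 0.0026455
U*g(-1/1 + 0/(-4)) = (-4/3 + (-1/1 + 0/(-4)))/378 = (-4/3 + (-1*1 + 0*(-¼)))/378 = (-4/3 + (-1 + 0))/378 = (-4/3 - 1)/378 = (1/378)*(-7/3) = -1/162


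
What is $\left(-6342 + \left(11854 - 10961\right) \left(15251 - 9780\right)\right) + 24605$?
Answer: $4903866$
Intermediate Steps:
$\left(-6342 + \left(11854 - 10961\right) \left(15251 - 9780\right)\right) + 24605 = \left(-6342 + 893 \cdot 5471\right) + 24605 = \left(-6342 + 4885603\right) + 24605 = 4879261 + 24605 = 4903866$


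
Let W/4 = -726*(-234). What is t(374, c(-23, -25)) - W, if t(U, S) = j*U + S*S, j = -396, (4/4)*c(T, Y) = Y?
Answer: -827015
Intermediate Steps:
c(T, Y) = Y
W = 679536 (W = 4*(-726*(-234)) = 4*169884 = 679536)
t(U, S) = S**2 - 396*U (t(U, S) = -396*U + S*S = -396*U + S**2 = S**2 - 396*U)
t(374, c(-23, -25)) - W = ((-25)**2 - 396*374) - 1*679536 = (625 - 148104) - 679536 = -147479 - 679536 = -827015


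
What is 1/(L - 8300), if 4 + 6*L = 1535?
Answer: -6/48269 ≈ -0.00012430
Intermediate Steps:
L = 1531/6 (L = -⅔ + (⅙)*1535 = -⅔ + 1535/6 = 1531/6 ≈ 255.17)
1/(L - 8300) = 1/(1531/6 - 8300) = 1/(-48269/6) = -6/48269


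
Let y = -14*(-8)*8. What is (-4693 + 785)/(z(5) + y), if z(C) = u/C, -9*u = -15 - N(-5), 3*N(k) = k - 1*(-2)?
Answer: -87930/20167 ≈ -4.3601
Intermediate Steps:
N(k) = ⅔ + k/3 (N(k) = (k - 1*(-2))/3 = (k + 2)/3 = (2 + k)/3 = ⅔ + k/3)
u = 14/9 (u = -(-15 - (⅔ + (⅓)*(-5)))/9 = -(-15 - (⅔ - 5/3))/9 = -(-15 - 1*(-1))/9 = -(-15 + 1)/9 = -⅑*(-14) = 14/9 ≈ 1.5556)
z(C) = 14/(9*C)
y = 896 (y = 112*8 = 896)
(-4693 + 785)/(z(5) + y) = (-4693 + 785)/((14/9)/5 + 896) = -3908/((14/9)*(⅕) + 896) = -3908/(14/45 + 896) = -3908/40334/45 = -3908*45/40334 = -87930/20167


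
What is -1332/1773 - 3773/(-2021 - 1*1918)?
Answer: 160309/775983 ≈ 0.20659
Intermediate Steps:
-1332/1773 - 3773/(-2021 - 1*1918) = -1332*1/1773 - 3773/(-2021 - 1918) = -148/197 - 3773/(-3939) = -148/197 - 3773*(-1/3939) = -148/197 + 3773/3939 = 160309/775983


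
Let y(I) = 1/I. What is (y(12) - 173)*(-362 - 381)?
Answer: 1541725/12 ≈ 1.2848e+5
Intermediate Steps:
(y(12) - 173)*(-362 - 381) = (1/12 - 173)*(-362 - 381) = (1/12 - 173)*(-743) = -2075/12*(-743) = 1541725/12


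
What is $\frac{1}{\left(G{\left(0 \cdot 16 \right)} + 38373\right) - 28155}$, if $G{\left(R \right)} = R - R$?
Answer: $\frac{1}{10218} \approx 9.7867 \cdot 10^{-5}$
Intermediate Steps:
$G{\left(R \right)} = 0$
$\frac{1}{\left(G{\left(0 \cdot 16 \right)} + 38373\right) - 28155} = \frac{1}{\left(0 + 38373\right) - 28155} = \frac{1}{38373 - 28155} = \frac{1}{10218}$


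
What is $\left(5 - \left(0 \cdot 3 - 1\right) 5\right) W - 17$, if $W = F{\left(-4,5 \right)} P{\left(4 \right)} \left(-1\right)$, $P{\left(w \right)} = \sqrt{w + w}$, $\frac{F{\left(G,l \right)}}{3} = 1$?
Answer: $-17 - 60 \sqrt{2} \approx -101.85$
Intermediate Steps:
$F{\left(G,l \right)} = 3$ ($F{\left(G,l \right)} = 3 \cdot 1 = 3$)
$P{\left(w \right)} = \sqrt{2} \sqrt{w}$ ($P{\left(w \right)} = \sqrt{2 w} = \sqrt{2} \sqrt{w}$)
$W = - 6 \sqrt{2}$ ($W = 3 \sqrt{2} \sqrt{4} \left(-1\right) = 3 \sqrt{2} \cdot 2 \left(-1\right) = 3 \cdot 2 \sqrt{2} \left(-1\right) = 6 \sqrt{2} \left(-1\right) = - 6 \sqrt{2} \approx -8.4853$)
$\left(5 - \left(0 \cdot 3 - 1\right) 5\right) W - 17 = \left(5 - \left(0 \cdot 3 - 1\right) 5\right) \left(- 6 \sqrt{2}\right) - 17 = \left(5 - \left(0 - 1\right) 5\right) \left(- 6 \sqrt{2}\right) - 17 = \left(5 - \left(-1\right) 5\right) \left(- 6 \sqrt{2}\right) - 17 = \left(5 - -5\right) \left(- 6 \sqrt{2}\right) - 17 = \left(5 + 5\right) \left(- 6 \sqrt{2}\right) - 17 = 10 \left(- 6 \sqrt{2}\right) - 17 = - 60 \sqrt{2} - 17 = -17 - 60 \sqrt{2}$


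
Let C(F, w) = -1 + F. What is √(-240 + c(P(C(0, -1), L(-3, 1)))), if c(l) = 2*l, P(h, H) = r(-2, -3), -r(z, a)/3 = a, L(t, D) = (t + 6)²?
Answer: I*√222 ≈ 14.9*I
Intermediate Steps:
L(t, D) = (6 + t)²
r(z, a) = -3*a
P(h, H) = 9 (P(h, H) = -3*(-3) = 9)
√(-240 + c(P(C(0, -1), L(-3, 1)))) = √(-240 + 2*9) = √(-240 + 18) = √(-222) = I*√222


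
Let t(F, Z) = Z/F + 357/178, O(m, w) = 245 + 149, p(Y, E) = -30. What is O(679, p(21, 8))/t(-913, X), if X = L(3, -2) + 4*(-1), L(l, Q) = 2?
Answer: 64030516/326297 ≈ 196.23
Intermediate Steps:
O(m, w) = 394
X = -2 (X = 2 + 4*(-1) = 2 - 4 = -2)
t(F, Z) = 357/178 + Z/F (t(F, Z) = Z/F + 357*(1/178) = Z/F + 357/178 = 357/178 + Z/F)
O(679, p(21, 8))/t(-913, X) = 394/(357/178 - 2/(-913)) = 394/(357/178 - 2*(-1/913)) = 394/(357/178 + 2/913) = 394/(326297/162514) = 394*(162514/326297) = 64030516/326297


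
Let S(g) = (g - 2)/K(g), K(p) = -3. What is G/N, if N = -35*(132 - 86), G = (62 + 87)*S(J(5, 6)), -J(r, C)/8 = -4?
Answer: 149/161 ≈ 0.92547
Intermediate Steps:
J(r, C) = 32 (J(r, C) = -8*(-4) = 32)
S(g) = ⅔ - g/3 (S(g) = (g - 2)/(-3) = (-2 + g)*(-⅓) = ⅔ - g/3)
G = -1490 (G = (62 + 87)*(⅔ - ⅓*32) = 149*(⅔ - 32/3) = 149*(-10) = -1490)
N = -1610 (N = -35*46 = -1610)
G/N = -1490/(-1610) = -1490*(-1/1610) = 149/161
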